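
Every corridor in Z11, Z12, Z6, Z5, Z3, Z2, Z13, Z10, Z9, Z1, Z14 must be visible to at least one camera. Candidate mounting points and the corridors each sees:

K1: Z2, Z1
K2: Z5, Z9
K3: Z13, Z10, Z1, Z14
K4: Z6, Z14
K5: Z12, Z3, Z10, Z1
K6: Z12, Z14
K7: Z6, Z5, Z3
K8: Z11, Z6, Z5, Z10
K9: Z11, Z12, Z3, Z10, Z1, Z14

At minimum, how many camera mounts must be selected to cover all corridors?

5

K1, K2, K3, K4, K9 together cover {Z11, Z12, Z6, Z5, Z3, Z2, Z13, Z10, Z9, Z1, Z14} — every corridor.
No 4 of the 9 camera mounts cover everything (all 126 size-4 selections fall short), so 5 is minimum.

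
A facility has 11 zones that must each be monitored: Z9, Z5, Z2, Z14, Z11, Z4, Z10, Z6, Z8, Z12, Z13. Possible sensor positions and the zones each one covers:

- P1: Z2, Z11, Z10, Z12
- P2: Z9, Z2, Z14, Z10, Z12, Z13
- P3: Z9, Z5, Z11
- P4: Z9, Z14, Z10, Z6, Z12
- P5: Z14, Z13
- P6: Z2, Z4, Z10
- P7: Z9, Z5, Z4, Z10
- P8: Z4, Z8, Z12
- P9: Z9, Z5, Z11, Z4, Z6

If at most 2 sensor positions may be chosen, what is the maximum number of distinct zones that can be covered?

10

Choosing P2, P9 covers {Z9, Z5, Z2, Z14, Z11, Z4, Z10, Z6, Z12, Z13} — 10 zones.
No choice of 2 sensor positions does better; here Z8 is left uncovered.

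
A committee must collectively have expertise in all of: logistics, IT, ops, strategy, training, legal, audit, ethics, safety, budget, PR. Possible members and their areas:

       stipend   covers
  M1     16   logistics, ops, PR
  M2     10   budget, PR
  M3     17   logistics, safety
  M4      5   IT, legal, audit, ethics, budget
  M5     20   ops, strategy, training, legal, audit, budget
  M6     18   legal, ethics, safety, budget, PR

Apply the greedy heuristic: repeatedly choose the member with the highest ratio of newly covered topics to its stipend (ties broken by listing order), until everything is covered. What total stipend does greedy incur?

58

Pick 1: M4 adds 5 new (IT, legal, audit, ethics, budget) at stipend 5 (ratio 5/5).
Pick 2: M1 adds 3 new (logistics, ops, PR) at stipend 16 (ratio 3/16).
Pick 3: M5 adds 2 new (strategy, training) at stipend 20 (ratio 2/20).
Pick 4: M3 adds 1 new (safety) at stipend 17 (ratio 1/17).
Greedy total stipend: 5 + 16 + 20 + 17 = 58. (The true optimum is 52, so greedy overshoots here.)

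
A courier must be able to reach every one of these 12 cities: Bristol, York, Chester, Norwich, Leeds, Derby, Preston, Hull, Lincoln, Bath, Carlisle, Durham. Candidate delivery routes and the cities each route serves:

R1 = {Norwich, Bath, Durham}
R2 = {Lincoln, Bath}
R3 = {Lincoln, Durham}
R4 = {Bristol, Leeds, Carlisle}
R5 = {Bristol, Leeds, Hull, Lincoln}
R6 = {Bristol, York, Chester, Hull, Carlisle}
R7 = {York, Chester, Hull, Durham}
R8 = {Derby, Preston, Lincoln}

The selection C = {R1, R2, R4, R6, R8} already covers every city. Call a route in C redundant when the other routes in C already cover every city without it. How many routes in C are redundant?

1

Drop R1: Norwich, Durham uncovered — not redundant.
Drop R2: the rest still cover every city — redundant.
Drop R4: Leeds uncovered — not redundant.
Drop R6: York, Chester, Hull uncovered — not redundant.
Drop R8: Derby, Preston uncovered — not redundant.
1 redundant: R2.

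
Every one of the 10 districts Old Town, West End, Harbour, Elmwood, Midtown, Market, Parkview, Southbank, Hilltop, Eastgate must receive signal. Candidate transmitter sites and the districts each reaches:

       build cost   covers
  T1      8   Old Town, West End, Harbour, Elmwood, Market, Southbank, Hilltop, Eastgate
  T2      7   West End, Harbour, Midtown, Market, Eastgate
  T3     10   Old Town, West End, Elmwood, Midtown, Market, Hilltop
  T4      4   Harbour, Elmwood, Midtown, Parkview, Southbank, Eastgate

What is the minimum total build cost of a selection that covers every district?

12

T1, T4 cover every district at build cost 8 + 4 = 12.
Any cover uses at least 2 transmitter sites; among all covering selections none totals below 12.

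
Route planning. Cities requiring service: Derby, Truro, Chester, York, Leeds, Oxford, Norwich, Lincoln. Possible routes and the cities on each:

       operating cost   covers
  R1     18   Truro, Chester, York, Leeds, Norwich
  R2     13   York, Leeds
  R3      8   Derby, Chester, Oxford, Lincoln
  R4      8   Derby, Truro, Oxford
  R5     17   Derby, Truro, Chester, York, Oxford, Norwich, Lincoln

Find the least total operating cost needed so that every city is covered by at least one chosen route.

R1, R3 cover every city at operating cost 18 + 8 = 26.
Any cover uses at least 2 routes; among all covering selections none totals below 26.

26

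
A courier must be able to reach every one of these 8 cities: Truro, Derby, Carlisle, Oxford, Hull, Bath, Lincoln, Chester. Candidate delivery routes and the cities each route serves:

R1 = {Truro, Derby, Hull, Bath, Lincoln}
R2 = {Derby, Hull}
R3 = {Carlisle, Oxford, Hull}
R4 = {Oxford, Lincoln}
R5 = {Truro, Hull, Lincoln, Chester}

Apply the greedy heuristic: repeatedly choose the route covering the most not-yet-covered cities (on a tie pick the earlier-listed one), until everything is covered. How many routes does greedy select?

Pick 1: R1 covers 5 new cities (Truro, Derby, Hull, Bath, Lincoln).
Pick 2: R3 covers 2 new cities (Carlisle, Oxford).
Pick 3: R5 covers 1 new cities (Chester).
Greedy uses 3 routes.

3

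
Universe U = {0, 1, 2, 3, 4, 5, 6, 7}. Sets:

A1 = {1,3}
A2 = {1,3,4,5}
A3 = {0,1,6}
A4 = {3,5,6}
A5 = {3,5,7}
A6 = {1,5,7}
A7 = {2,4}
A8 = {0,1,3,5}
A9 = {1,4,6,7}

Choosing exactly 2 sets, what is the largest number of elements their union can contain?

Choosing A8, A9 covers {0, 1, 3, 4, 5, 6, 7} — 7 elements.
No choice of 2 sets does better; here 2 is left uncovered.

7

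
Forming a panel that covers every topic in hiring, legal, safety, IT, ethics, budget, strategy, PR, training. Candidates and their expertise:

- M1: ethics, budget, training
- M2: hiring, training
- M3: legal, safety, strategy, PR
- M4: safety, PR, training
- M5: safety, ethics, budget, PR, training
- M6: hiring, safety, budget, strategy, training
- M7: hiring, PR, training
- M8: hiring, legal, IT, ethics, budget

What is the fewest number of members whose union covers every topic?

3

M1, M3, M8 together cover {hiring, legal, safety, IT, ethics, budget, strategy, PR, training} — every topic.
No 2 of the 8 members cover everything (all 28 pairs fall short), so 3 is minimum.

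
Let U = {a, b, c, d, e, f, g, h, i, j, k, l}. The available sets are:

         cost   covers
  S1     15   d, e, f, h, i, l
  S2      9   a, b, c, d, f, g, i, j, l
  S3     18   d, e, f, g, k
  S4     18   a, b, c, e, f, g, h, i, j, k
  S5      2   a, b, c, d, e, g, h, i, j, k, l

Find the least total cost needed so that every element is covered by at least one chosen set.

11

S2, S5 cover every element at cost 9 + 2 = 11.
Any cover uses at least 2 sets; among all covering selections none totals below 11.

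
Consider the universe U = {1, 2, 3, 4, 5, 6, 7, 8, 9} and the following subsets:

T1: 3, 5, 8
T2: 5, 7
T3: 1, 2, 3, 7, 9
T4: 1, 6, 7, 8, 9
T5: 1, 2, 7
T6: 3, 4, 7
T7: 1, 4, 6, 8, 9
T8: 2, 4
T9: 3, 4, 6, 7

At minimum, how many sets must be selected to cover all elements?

3

T1, T3, T7 together cover {1, 2, 3, 4, 5, 6, 7, 8, 9} — every element.
No 2 of the 9 sets cover everything (all 36 pairs fall short), so 3 is minimum.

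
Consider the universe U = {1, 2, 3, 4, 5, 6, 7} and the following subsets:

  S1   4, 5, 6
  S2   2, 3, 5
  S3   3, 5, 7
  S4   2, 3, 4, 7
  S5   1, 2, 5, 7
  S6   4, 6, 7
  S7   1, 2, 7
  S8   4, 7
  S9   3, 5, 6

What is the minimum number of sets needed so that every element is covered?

S1, S2, S5 together cover {1, 2, 3, 4, 5, 6, 7} — every element.
No 2 of the 9 sets cover everything (all 36 pairs fall short), so 3 is minimum.

3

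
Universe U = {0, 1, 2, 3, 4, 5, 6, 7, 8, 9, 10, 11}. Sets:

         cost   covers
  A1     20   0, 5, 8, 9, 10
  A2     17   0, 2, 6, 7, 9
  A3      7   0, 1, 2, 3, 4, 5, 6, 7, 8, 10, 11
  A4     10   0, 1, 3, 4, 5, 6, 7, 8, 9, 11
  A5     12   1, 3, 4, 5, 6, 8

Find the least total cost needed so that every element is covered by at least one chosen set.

17

A3, A4 cover every element at cost 7 + 10 = 17.
Any cover uses at least 2 sets; among all covering selections none totals below 17.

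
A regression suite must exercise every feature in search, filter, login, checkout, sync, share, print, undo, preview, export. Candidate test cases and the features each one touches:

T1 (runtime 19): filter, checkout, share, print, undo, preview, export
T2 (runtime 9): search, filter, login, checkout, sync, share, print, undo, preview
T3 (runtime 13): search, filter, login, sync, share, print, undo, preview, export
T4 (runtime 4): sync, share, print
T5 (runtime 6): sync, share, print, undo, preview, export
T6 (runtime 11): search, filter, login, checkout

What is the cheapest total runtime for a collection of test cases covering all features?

T2, T5 cover every feature at runtime 9 + 6 = 15.
Any cover uses at least 2 test cases; among all covering selections none totals below 15.

15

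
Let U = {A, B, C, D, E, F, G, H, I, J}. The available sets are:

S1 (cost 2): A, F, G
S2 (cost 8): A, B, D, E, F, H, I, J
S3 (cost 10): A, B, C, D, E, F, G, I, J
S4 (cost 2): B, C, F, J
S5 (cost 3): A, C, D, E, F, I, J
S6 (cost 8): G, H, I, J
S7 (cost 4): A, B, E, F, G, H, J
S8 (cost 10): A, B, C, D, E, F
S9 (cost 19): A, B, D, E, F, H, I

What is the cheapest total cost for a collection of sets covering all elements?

S5, S7 cover every element at cost 3 + 4 = 7.
Any cover uses at least 2 sets; among all covering selections none totals below 7.

7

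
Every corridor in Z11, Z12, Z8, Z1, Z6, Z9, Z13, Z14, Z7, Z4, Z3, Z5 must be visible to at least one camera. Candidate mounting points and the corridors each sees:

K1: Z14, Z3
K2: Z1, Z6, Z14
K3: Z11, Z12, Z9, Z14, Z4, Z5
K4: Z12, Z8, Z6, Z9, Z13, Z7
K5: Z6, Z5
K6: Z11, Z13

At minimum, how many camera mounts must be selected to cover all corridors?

K1, K2, K3, K4 together cover {Z11, Z12, Z8, Z1, Z6, Z9, Z13, Z14, Z7, Z4, Z3, Z5} — every corridor.
No 3 of the 6 camera mounts cover everything (all 20 triples fall short), so 4 is minimum.

4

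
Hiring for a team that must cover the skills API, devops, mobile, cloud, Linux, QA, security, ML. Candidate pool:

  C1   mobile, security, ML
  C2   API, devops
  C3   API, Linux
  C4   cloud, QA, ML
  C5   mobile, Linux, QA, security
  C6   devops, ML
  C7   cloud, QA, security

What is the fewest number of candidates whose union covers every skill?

3

C2, C4, C5 together cover {API, devops, mobile, cloud, Linux, QA, security, ML} — every skill.
No 2 of the 7 candidates cover everything (all 21 pairs fall short), so 3 is minimum.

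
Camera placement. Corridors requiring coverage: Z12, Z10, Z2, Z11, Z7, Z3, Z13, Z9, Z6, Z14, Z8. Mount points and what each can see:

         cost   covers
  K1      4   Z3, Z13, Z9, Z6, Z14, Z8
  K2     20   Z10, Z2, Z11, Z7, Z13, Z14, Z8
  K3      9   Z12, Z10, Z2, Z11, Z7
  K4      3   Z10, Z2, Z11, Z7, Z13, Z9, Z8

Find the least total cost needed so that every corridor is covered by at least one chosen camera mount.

K1, K3 cover every corridor at cost 4 + 9 = 13.
Any cover uses at least 2 camera mounts; among all covering selections none totals below 13.

13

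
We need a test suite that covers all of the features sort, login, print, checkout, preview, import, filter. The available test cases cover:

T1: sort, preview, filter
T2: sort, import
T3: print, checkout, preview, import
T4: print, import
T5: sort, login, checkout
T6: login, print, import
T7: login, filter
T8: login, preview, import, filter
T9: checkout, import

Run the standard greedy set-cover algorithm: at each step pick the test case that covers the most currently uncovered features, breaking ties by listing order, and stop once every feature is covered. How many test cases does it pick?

3

Pick 1: T3 covers 4 new features (print, checkout, preview, import).
Pick 2: T1 covers 2 new features (sort, filter).
Pick 3: T5 covers 1 new features (login).
Greedy uses 3 test cases.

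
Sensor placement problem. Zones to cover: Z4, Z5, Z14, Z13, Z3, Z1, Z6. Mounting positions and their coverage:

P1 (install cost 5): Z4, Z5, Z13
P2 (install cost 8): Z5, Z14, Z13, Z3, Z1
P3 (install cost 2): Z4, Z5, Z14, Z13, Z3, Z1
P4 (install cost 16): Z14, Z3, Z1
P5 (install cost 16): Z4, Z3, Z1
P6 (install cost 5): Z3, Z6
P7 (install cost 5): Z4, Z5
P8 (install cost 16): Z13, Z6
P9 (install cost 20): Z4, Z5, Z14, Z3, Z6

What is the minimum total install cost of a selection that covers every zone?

P3, P6 cover every zone at install cost 2 + 5 = 7.
Any cover uses at least 2 sensor positions; among all covering selections none totals below 7.

7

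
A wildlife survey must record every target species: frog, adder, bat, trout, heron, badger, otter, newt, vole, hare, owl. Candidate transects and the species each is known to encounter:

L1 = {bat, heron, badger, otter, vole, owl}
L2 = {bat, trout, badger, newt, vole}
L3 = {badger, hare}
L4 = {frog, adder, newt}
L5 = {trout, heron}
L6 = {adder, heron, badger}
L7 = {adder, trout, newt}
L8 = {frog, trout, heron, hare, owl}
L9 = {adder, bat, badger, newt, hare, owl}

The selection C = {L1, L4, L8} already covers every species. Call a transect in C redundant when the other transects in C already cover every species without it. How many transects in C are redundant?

0

Drop L1: bat, badger, otter, vole uncovered — not redundant.
Drop L4: adder, newt uncovered — not redundant.
Drop L8: trout, hare uncovered — not redundant.
None of the transects in C is redundant.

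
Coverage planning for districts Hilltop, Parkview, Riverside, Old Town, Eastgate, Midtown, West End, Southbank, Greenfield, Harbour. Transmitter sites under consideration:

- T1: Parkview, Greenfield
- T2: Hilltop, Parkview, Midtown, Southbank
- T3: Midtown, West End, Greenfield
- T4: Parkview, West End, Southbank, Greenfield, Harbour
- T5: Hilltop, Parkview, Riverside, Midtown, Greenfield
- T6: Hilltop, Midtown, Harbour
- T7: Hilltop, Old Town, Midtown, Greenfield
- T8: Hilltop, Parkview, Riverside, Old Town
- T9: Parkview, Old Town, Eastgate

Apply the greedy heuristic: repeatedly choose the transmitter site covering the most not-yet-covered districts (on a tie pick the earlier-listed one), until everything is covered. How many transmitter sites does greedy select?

3

Pick 1: T4 covers 5 new districts (Parkview, West End, Southbank, Greenfield, Harbour).
Pick 2: T5 covers 3 new districts (Hilltop, Riverside, Midtown).
Pick 3: T9 covers 2 new districts (Old Town, Eastgate).
Greedy uses 3 transmitter sites.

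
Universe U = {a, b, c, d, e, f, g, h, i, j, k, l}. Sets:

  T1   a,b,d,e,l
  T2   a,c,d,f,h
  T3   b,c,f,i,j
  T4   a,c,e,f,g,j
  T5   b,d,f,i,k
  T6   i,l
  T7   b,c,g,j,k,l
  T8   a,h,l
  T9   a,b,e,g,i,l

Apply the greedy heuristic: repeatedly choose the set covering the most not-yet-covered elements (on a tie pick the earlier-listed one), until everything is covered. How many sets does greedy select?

3

Pick 1: T4 covers 6 new elements (a, c, e, f, g, j).
Pick 2: T5 covers 4 new elements (b, d, i, k).
Pick 3: T8 covers 2 new elements (h, l).
Greedy uses 3 sets.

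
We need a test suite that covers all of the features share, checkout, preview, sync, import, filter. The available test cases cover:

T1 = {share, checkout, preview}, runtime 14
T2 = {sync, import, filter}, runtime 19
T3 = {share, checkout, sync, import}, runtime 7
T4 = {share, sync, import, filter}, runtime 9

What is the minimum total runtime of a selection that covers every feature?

T1, T4 cover every feature at runtime 14 + 9 = 23.
Any cover uses at least 2 test cases; among all covering selections none totals below 23.

23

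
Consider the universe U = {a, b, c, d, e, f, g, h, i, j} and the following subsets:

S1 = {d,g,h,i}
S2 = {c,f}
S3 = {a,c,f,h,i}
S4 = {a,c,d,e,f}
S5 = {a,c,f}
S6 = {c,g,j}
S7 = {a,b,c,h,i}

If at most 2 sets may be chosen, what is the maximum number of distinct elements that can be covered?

8

Choosing S1, S4 covers {a, c, d, e, f, g, h, i} — 8 elements.
No choice of 2 sets does better; here b, j are left uncovered.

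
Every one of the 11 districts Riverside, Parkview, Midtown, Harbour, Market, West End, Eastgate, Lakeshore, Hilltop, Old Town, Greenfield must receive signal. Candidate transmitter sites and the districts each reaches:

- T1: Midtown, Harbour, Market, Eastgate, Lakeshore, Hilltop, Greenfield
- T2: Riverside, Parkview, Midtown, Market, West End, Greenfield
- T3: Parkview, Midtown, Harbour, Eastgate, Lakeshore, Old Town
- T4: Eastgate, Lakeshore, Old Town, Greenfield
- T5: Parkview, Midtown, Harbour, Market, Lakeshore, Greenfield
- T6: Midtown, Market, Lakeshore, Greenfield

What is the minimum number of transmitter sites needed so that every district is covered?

T1, T2, T3 together cover {Riverside, Parkview, Midtown, Harbour, Market, West End, Eastgate, Lakeshore, Hilltop, Old Town, Greenfield} — every district.
No 2 of the 6 transmitter sites cover everything (all 15 pairs fall short), so 3 is minimum.

3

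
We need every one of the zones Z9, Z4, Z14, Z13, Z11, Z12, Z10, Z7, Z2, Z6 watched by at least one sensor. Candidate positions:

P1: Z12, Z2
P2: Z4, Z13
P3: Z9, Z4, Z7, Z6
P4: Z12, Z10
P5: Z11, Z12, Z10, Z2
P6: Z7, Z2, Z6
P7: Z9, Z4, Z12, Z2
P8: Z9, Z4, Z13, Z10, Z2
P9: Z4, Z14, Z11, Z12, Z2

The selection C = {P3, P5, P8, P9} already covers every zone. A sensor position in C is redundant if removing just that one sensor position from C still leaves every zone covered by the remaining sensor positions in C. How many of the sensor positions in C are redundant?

1

Drop P3: Z7, Z6 uncovered — not redundant.
Drop P5: the rest still cover every zone — redundant.
Drop P8: Z13 uncovered — not redundant.
Drop P9: Z14 uncovered — not redundant.
1 redundant: P5.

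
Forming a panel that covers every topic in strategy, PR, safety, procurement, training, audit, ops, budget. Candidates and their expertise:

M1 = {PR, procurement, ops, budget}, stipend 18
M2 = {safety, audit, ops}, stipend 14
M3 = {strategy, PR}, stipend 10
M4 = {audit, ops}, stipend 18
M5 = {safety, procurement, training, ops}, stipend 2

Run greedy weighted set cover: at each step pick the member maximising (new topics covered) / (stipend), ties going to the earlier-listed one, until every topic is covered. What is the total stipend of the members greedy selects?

44

Pick 1: M5 adds 4 new (safety, procurement, training, ops) at stipend 2 (ratio 4/2).
Pick 2: M3 adds 2 new (strategy, PR) at stipend 10 (ratio 2/10).
Pick 3: M2 adds 1 new (audit) at stipend 14 (ratio 1/14).
Pick 4: M1 adds 1 new (budget) at stipend 18 (ratio 1/18).
Greedy total stipend: 2 + 10 + 14 + 18 = 44.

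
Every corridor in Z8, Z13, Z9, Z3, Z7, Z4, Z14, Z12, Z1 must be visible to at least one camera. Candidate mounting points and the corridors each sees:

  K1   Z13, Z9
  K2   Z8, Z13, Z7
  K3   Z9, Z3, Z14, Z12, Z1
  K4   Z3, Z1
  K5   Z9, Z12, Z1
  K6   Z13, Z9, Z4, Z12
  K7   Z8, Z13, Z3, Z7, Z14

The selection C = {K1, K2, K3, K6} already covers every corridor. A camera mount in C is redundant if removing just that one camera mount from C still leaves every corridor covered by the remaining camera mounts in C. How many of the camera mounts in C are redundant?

Drop K1: the rest still cover every corridor — redundant.
Drop K2: Z8, Z7 uncovered — not redundant.
Drop K3: Z3, Z14, Z1 uncovered — not redundant.
Drop K6: Z4 uncovered — not redundant.
1 redundant: K1.

1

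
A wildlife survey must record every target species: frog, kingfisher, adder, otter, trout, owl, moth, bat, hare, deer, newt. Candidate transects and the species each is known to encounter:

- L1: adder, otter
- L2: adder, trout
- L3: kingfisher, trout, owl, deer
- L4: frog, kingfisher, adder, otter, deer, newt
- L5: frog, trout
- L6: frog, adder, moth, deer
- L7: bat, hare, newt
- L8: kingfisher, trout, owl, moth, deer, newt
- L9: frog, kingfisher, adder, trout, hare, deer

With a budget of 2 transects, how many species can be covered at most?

9

Choosing L4, L8 covers {frog, kingfisher, adder, otter, trout, owl, moth, deer, newt} — 9 species.
No choice of 2 transects does better; here bat, hare are left uncovered.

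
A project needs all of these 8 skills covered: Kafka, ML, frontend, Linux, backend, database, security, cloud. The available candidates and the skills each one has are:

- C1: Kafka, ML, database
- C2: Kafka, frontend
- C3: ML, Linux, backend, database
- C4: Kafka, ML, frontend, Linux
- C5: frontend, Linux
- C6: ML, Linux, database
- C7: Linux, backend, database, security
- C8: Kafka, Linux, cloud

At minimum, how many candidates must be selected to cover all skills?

3

C4, C7, C8 together cover {Kafka, ML, frontend, Linux, backend, database, security, cloud} — every skill.
No 2 of the 8 candidates cover everything (all 28 pairs fall short), so 3 is minimum.
Greedy (largest uncovered first) would take C3, C2, C7, C8 — 4 candidates — but 3 suffice.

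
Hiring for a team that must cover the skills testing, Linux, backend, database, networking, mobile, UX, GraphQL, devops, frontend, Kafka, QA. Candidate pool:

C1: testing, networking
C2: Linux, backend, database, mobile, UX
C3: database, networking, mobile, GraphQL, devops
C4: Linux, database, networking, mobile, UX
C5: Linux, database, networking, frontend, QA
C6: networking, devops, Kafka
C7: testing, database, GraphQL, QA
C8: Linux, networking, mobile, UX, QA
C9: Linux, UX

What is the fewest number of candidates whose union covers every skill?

C2, C5, C6, C7 together cover {testing, Linux, backend, database, networking, mobile, UX, GraphQL, devops, frontend, Kafka, QA} — every skill.
No 3 of the 9 candidates cover everything (all 84 triples fall short), so 4 is minimum.
Greedy (largest uncovered first) would take C2, C3, C5, C1, C6 — 5 candidates — but 4 suffice.

4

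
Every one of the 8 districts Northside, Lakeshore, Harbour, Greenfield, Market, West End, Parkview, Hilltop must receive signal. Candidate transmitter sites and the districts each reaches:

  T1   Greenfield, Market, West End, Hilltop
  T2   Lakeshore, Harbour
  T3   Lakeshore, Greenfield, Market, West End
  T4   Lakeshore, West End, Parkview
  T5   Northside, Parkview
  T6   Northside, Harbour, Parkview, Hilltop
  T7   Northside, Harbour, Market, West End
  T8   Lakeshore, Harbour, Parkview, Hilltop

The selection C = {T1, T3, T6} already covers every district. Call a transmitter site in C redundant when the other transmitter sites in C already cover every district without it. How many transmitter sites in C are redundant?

1

Drop T1: the rest still cover every district — redundant.
Drop T3: Lakeshore uncovered — not redundant.
Drop T6: Northside, Harbour, Parkview uncovered — not redundant.
1 redundant: T1.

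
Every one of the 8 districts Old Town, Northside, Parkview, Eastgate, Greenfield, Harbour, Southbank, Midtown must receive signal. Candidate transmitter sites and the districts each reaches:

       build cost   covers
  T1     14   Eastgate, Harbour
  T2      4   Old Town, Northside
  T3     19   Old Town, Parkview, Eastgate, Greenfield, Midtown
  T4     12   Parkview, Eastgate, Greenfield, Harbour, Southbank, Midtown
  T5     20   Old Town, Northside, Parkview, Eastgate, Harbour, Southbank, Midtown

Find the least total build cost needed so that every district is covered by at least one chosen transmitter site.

16

T2, T4 cover every district at build cost 4 + 12 = 16.
Any cover uses at least 2 transmitter sites; among all covering selections none totals below 16.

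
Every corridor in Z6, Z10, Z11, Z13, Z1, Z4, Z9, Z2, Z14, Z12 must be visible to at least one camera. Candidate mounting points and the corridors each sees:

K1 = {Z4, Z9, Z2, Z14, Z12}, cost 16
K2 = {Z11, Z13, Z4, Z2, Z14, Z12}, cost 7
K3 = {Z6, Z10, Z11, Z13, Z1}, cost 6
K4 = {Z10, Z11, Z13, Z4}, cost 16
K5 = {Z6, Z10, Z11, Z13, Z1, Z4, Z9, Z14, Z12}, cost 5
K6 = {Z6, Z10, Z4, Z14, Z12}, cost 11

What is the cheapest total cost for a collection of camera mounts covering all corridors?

12

K2, K5 cover every corridor at cost 7 + 5 = 12.
Any cover uses at least 2 camera mounts; among all covering selections none totals below 12.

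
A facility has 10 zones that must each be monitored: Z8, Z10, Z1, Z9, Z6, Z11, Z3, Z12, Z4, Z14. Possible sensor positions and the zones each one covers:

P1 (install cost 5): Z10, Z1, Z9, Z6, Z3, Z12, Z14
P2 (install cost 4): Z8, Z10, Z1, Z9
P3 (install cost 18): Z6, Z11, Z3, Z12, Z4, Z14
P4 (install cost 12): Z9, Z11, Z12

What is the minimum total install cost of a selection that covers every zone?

P2, P3 cover every zone at install cost 4 + 18 = 22.
Any cover uses at least 2 sensor positions; among all covering selections none totals below 22.
Greedy by coverage-per-install cost would pick P1, P2, P3 for 27 — worse than the optimum 22.

22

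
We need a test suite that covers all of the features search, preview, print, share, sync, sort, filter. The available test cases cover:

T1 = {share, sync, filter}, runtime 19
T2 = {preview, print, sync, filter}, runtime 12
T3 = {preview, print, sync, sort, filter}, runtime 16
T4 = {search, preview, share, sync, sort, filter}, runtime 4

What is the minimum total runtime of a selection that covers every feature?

16

T2, T4 cover every feature at runtime 12 + 4 = 16.
Any cover uses at least 2 test cases; among all covering selections none totals below 16.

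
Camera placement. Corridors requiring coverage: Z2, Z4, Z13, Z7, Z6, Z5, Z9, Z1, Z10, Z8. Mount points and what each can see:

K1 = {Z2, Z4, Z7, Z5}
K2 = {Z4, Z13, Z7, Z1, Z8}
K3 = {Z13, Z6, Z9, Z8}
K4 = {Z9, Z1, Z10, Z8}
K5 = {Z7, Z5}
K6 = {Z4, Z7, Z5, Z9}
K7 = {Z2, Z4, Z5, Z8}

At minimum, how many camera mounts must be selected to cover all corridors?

3

K1, K3, K4 together cover {Z2, Z4, Z13, Z7, Z6, Z5, Z9, Z1, Z10, Z8} — every corridor.
No 2 of the 7 camera mounts cover everything (all 21 pairs fall short), so 3 is minimum.
Greedy (largest uncovered first) would take K2, K1, K3, K4 — 4 camera mounts — but 3 suffice.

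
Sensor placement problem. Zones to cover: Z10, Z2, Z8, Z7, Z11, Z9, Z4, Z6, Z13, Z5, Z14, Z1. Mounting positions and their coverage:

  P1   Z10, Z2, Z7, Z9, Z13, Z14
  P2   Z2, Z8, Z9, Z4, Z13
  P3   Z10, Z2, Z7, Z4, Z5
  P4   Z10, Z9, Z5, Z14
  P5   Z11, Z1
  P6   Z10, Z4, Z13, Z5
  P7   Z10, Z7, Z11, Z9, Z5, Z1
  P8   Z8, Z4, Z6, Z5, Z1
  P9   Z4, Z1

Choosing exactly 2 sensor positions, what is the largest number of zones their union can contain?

11

Choosing P1, P8 covers {Z10, Z2, Z8, Z7, Z9, Z4, Z6, Z13, Z5, Z14, Z1} — 11 zones.
No choice of 2 sensor positions does better; here Z11 is left uncovered.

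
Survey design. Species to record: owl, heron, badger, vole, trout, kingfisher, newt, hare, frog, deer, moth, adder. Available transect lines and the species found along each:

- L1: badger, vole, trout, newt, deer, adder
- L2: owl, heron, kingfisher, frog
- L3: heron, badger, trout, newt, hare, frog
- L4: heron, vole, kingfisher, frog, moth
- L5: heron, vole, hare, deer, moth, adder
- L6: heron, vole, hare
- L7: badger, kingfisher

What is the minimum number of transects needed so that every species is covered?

3

L1, L2, L5 together cover {owl, heron, badger, vole, trout, kingfisher, newt, hare, frog, deer, moth, adder} — every species.
No 2 of the 7 transects cover everything (all 21 pairs fall short), so 3 is minimum.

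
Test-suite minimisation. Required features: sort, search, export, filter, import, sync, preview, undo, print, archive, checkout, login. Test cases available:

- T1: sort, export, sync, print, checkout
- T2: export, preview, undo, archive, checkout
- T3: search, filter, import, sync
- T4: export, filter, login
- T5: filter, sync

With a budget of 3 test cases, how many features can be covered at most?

11

Choosing T1, T2, T3 covers {sort, search, export, filter, import, sync, preview, undo, print, archive, checkout} — 11 features.
No choice of 3 test cases does better; here login is left uncovered.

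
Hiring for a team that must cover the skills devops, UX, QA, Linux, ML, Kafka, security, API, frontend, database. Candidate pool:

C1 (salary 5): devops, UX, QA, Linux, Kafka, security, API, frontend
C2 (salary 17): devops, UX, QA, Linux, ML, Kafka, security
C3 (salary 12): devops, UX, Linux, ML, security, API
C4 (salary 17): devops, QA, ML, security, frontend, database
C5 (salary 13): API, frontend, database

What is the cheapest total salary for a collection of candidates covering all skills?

C1, C4 cover every skill at salary 5 + 17 = 22.
Any cover uses at least 2 candidates; among all covering selections none totals below 22.

22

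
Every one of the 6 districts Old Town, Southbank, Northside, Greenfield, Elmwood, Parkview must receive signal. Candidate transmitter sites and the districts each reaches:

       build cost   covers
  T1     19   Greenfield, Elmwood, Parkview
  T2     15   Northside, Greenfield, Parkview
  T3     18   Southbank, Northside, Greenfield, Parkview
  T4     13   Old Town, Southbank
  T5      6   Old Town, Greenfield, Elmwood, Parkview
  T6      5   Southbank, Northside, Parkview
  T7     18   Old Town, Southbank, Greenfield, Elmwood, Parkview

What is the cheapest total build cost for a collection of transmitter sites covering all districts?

11

T5, T6 cover every district at build cost 6 + 5 = 11.
Any cover uses at least 2 transmitter sites; among all covering selections none totals below 11.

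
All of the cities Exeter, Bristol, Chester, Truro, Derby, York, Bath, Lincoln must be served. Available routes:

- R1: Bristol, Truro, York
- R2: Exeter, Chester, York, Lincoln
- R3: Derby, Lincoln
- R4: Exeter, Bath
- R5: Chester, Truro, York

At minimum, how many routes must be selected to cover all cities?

4

R1, R2, R3, R4 together cover {Exeter, Bristol, Chester, Truro, Derby, York, Bath, Lincoln} — every city.
No 3 of the 5 routes cover everything (all 10 triples fall short), so 4 is minimum.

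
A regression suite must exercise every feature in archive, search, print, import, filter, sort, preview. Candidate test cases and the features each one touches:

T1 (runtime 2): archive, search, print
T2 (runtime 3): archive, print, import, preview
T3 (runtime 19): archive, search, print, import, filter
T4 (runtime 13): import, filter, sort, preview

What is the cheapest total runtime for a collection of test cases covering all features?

15

T1, T4 cover every feature at runtime 2 + 13 = 15.
Any cover uses at least 2 test cases; among all covering selections none totals below 15.
Greedy by coverage-per-runtime would pick T1, T2, T4 for 18 — worse than the optimum 15.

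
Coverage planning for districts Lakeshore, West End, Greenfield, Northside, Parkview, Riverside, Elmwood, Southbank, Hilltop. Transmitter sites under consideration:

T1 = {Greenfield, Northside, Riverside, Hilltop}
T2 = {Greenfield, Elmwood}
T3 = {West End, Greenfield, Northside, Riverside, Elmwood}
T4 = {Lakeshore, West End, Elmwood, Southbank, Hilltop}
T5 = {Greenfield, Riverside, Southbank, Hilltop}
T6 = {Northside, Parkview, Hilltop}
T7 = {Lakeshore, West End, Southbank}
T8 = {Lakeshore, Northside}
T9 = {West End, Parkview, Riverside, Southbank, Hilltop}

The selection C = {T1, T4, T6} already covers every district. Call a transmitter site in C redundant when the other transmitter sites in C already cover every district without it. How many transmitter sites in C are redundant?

0

Drop T1: Greenfield, Riverside uncovered — not redundant.
Drop T4: Lakeshore, West End, Elmwood, Southbank uncovered — not redundant.
Drop T6: Parkview uncovered — not redundant.
None of the transmitter sites in C is redundant.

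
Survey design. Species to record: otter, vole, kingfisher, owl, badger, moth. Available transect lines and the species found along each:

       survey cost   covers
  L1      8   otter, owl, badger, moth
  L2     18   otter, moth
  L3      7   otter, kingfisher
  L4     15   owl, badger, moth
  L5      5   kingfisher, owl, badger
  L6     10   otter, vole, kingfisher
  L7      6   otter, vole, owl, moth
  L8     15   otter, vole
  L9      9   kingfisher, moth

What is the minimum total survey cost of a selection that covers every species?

L5, L7 cover every species at survey cost 5 + 6 = 11.
Any cover uses at least 2 transects; among all covering selections none totals below 11.

11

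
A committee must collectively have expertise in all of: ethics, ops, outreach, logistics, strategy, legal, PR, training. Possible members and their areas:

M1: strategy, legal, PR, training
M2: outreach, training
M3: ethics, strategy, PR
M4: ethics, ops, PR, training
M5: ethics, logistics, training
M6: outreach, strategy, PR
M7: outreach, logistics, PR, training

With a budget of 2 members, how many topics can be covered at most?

Choosing M1, M4 covers {ethics, ops, strategy, legal, PR, training} — 6 topics.
No choice of 2 members does better; here outreach, logistics are left uncovered.

6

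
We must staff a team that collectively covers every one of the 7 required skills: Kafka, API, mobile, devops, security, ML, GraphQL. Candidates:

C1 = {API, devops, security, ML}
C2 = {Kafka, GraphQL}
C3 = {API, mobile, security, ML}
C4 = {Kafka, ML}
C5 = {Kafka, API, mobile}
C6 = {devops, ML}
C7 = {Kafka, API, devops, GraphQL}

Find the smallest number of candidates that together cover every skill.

2

C3, C7 together cover {Kafka, API, mobile, devops, security, ML, GraphQL} — every skill.
No single candidate contains all 7 skills, so 2 is optimal.
Greedy (largest uncovered first) would take C1, C2, C3 — 3 candidates — but 2 suffice.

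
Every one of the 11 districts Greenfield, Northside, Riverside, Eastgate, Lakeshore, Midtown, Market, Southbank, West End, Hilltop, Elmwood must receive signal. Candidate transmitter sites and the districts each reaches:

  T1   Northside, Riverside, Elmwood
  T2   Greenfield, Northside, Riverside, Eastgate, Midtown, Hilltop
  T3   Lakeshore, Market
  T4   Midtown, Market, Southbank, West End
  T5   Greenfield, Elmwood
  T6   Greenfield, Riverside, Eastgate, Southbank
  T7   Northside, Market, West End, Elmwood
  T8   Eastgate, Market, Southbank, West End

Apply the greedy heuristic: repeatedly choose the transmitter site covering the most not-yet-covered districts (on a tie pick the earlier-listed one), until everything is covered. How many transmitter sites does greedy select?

4

Pick 1: T2 covers 6 new districts (Greenfield, Northside, Riverside, Eastgate, Midtown, Hilltop).
Pick 2: T4 covers 3 new districts (Market, Southbank, West End).
Pick 3: T1 covers 1 new districts (Elmwood).
Pick 4: T3 covers 1 new districts (Lakeshore).
Greedy uses 4 transmitter sites.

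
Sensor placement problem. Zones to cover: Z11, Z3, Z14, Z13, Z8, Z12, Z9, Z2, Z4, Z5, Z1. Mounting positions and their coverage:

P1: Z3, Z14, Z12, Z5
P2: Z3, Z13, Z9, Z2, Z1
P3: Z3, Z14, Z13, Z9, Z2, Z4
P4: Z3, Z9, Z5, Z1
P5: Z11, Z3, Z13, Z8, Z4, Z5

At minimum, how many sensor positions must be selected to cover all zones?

P1, P2, P5 together cover {Z11, Z3, Z14, Z13, Z8, Z12, Z9, Z2, Z4, Z5, Z1} — every zone.
No 2 of the 5 sensor positions cover everything (all 10 pairs fall short), so 3 is minimum.
Greedy (largest uncovered first) would take P3, P5, P1, P2 — 4 sensor positions — but 3 suffice.

3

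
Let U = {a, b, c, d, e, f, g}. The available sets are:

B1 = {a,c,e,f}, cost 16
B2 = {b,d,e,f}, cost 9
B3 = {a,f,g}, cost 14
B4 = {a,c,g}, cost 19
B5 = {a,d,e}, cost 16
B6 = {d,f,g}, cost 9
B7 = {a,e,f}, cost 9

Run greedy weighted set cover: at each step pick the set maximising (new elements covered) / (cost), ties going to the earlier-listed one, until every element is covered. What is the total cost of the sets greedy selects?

28

Pick 1: B2 adds 4 new (b, d, e, f) at cost 9 (ratio 4/9).
Pick 2: B4 adds 3 new (a, c, g) at cost 19 (ratio 3/19).
Greedy total cost: 9 + 19 = 28.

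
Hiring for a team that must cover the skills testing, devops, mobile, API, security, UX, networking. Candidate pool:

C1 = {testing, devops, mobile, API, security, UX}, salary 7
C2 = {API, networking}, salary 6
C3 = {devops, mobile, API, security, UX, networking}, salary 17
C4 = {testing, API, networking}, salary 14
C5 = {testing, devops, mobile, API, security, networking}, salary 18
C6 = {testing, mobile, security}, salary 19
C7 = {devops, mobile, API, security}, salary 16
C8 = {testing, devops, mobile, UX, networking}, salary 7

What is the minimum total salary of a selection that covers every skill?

C1, C2 cover every skill at salary 7 + 6 = 13.
Any cover uses at least 2 candidates; among all covering selections none totals below 13.

13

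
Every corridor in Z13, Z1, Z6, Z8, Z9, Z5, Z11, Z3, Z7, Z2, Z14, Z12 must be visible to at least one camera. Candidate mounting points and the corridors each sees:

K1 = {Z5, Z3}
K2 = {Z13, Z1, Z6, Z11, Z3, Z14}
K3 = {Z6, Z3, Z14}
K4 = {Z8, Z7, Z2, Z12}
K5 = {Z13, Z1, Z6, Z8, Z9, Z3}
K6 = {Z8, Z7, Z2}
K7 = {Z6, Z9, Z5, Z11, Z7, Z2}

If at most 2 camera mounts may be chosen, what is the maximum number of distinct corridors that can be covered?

10

Choosing K2, K4 covers {Z13, Z1, Z6, Z8, Z11, Z3, Z7, Z2, Z14, Z12} — 10 corridors.
No choice of 2 camera mounts does better; here Z9, Z5 are left uncovered.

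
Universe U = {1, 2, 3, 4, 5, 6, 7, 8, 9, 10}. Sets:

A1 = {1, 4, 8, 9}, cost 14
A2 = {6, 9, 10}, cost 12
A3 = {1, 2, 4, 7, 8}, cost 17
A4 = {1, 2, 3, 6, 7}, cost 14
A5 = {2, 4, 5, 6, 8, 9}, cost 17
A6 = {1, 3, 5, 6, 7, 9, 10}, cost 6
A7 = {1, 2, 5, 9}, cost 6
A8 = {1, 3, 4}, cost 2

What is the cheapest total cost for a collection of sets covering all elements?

A3, A6 cover every element at cost 17 + 6 = 23.
Any cover uses at least 2 sets; among all covering selections none totals below 23.
Greedy by coverage-per-cost would pick A8, A6, A7, A1 for 28 — worse than the optimum 23.

23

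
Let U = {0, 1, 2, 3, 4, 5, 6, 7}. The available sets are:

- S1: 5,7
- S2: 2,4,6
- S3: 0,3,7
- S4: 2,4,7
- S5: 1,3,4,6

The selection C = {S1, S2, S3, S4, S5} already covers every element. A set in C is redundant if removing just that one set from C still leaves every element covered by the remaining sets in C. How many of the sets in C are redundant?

Drop S1: 5 uncovered — not redundant.
Drop S2: the rest still cover every element — redundant.
Drop S3: 0 uncovered — not redundant.
Drop S4: the rest still cover every element — redundant.
Drop S5: 1 uncovered — not redundant.
2 redundant: S2, S4.

2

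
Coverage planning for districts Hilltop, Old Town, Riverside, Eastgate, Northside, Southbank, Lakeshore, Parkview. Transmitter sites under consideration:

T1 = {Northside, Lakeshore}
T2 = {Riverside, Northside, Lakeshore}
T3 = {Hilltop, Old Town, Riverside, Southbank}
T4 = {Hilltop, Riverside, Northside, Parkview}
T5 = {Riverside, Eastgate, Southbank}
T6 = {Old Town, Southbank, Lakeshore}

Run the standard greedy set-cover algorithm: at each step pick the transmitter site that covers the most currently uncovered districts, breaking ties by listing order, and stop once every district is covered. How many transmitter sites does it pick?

Pick 1: T3 covers 4 new districts (Hilltop, Old Town, Riverside, Southbank).
Pick 2: T1 covers 2 new districts (Northside, Lakeshore).
Pick 3: T4 covers 1 new districts (Parkview).
Pick 4: T5 covers 1 new districts (Eastgate).
Greedy uses 4 transmitter sites. (The true minimum is 3.)

4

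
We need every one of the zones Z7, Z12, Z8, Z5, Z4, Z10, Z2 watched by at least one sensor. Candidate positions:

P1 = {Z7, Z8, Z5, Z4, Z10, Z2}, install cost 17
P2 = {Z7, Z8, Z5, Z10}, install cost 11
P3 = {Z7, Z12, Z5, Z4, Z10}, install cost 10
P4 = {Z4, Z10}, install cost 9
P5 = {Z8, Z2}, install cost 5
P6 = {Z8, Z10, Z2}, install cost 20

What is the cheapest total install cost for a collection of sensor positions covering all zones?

15

P3, P5 cover every zone at install cost 10 + 5 = 15.
Any cover uses at least 2 sensor positions; among all covering selections none totals below 15.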